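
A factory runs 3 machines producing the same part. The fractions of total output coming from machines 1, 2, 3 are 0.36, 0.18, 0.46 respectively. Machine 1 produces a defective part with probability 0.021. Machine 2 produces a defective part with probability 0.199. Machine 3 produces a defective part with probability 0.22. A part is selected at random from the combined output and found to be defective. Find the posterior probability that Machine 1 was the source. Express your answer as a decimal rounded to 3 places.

P(defective|M1) = 0.021; P(defective|M2) = 0.199; P(defective|M3) = 0.22.
Prior × likelihood for each source: 0.36·0.021=0.007560, 0.18·0.199=0.03582, 0.46·0.22=0.1012. Summing gives P(defective) = 0.14458.
P(Machine 1 | defective) = 0.007560 / 0.14458 = 0.052.

Posterior probability ≈ 0.052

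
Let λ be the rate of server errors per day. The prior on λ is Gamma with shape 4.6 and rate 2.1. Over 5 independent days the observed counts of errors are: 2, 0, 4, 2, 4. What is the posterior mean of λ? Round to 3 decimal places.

The Poisson likelihood adds the total count to the shape and the number of exposure periods to the rate. Here ∑xᵢ = 12 and n = 5, so shape 4.6→16.6 and rate 2.1→7.1.
Posterior mean = shape/rate = 16.6/7.1 = 2.338.

Posterior mean ≈ 2.338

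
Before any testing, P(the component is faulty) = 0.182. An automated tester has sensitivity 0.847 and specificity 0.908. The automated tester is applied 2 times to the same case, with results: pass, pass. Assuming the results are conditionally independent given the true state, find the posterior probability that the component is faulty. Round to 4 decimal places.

Posterior P(H) ≈ 0.0063

With H the event that the component is faulty, the joint likelihood of the observed sequence is P(data|H) = 0.153·0.153 = 0.023409 and P(data|¬H) = 0.908·0.908 = 0.82446.
Bayes: P(H|data) = 0.182·0.023409 / (0.182·0.023409 + 0.818·0.82446) = 0.0042604/0.67867 = 0.0063.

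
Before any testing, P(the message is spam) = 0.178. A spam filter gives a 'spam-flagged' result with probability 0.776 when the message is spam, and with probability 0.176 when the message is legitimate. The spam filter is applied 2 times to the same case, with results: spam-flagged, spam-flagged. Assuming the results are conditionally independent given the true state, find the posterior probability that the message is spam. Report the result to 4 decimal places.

Posterior P(H) ≈ 0.8080

Let H be the event that the message is spam; start with P(H) = 0.178. P('spam-flagged'|H) = 0.776, P('spam-flagged'|¬H) = 0.176.
Update on result 1 ('spam-flagged'): P(H) ← 0.776·0.1780 / (0.776·0.1780 + 0.176·0.8220) = 0.13813/0.28280 = 0.4884.
Update on result 2 ('spam-flagged'): P(H) ← 0.776·0.4884 / (0.776·0.4884 + 0.176·0.5116) = 0.37902/0.46906 = 0.8080.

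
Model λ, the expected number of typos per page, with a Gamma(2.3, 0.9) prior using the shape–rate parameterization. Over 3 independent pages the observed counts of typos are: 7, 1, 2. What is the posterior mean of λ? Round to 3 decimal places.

Posterior mean ≈ 3.154

Total count ∑xᵢ = 10 over n = 3 pages.
Gamma is conjugate to the Poisson likelihood: posterior is Gamma(shape = 2.3+10 = 12.3, rate = 0.9+3 = 3.9).
E[λ | data] = 12.3/3.9 = 3.154.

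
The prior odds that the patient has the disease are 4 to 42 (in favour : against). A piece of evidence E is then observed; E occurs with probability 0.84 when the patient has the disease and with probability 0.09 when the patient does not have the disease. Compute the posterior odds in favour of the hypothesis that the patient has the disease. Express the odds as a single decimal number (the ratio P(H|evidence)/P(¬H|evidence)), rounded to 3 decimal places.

Prior odds = 4/42 = 0.095238.
Likelihood ratio for E = 0.84/0.09 = 9.3333.
Posterior odds = prior odds × LR = 0.88889.

Posterior odds ≈ 0.889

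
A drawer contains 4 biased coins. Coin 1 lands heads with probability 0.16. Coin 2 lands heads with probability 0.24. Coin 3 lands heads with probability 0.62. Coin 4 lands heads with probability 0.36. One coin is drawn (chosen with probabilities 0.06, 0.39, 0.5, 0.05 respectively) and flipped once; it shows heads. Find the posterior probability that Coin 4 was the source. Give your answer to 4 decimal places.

P(heads|C1) = 0.16; P(heads|C2) = 0.24; P(heads|C3) = 0.62; P(heads|C4) = 0.36.
Prior × likelihood for each source: 0.06·0.16=0.009600, 0.39·0.24=0.09360, 0.5·0.62=0.3100, 0.05·0.36=0.01800. Summing gives P(heads) = 0.43120.
P(Coin 4 | heads) = 0.01800 / 0.43120 = 0.0417.

Posterior probability ≈ 0.0417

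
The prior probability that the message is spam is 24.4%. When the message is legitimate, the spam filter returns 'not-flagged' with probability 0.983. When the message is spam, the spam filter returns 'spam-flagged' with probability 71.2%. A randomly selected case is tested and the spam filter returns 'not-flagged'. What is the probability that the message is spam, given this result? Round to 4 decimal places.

Let H be the event that the message is spam. P(H) = 0.244, so P(¬H) = 0.756. With E the 'not-flagged' result, P(E|H) = 0.288 and P(E|¬H) = 0.983.
P(E) = 0.288·0.244 + 0.983·0.756 = 0.070272 + 0.74315 = 0.81342.
By Bayes' theorem, P(H|E) = 0.070272 / 0.81342 = 0.0864.

P(H | E) ≈ 0.0864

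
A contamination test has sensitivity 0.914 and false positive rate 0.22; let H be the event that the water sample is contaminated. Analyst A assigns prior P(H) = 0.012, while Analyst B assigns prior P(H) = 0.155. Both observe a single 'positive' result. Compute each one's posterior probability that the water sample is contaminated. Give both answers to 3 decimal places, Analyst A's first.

Analyst A: 0.048; Analyst B: 0.432

The likelihood ratio for a 'positive' result is 0.914/0.22 = 4.1545.
Analyst A: prior odds 0.012/0.988 = 0.012146; posterior odds 0.050460; posterior probability 0.048.
Analyst B: prior odds 0.155/0.845 = 0.18343; posterior odds 0.76208; posterior probability 0.432.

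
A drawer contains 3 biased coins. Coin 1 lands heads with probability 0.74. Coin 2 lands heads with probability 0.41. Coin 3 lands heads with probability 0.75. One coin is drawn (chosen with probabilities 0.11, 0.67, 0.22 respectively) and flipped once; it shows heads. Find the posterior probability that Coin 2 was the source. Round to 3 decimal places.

P(heads|C1) = 0.74; P(heads|C2) = 0.41; P(heads|C3) = 0.75.
Prior × likelihood for each source: 0.11·0.74=0.08140, 0.67·0.41=0.2747, 0.22·0.75=0.1650. Summing gives P(heads) = 0.52110.
P(Coin 2 | heads) = 0.2747 / 0.52110 = 0.527.

Posterior probability ≈ 0.527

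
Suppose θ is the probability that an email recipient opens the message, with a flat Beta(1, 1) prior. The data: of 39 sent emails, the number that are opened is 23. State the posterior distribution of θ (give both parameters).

Posterior: Beta(24, 17)

Observing 23 successes and 16 failures updates Beta(1, 1) by adding the success and failure counts to the two shape parameters: α = 1+23 = 24, β = 1+16 = 17.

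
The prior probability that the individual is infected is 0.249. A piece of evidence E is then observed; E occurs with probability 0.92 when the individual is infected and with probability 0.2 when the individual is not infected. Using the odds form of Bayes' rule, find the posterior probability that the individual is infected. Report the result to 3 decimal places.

Posterior probability ≈ 0.604

Prior odds = 0.249/(1−0.249) = 0.33156.
Likelihood ratio for E = 0.92/0.2 = 4.6000.
Posterior odds = prior odds × LR = 1.5252.
Posterior probability = odds/(1+odds) = 1.5252/2.5252 = 0.604.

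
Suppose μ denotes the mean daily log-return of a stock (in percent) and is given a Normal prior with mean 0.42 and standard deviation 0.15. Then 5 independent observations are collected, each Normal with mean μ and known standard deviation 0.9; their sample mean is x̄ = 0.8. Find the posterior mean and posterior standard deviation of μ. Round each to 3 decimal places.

Posterior mean ≈ 0.466; posterior SD ≈ 0.141

With known σ, the Normal prior is conjugate. Weight on the data is w = (n/σ²)/(n/σ² + 1/τ₀²) = 6.17284/(6.17284+44.4444) = 0.12195.
Posterior mean = w·x̄ + (1−w)·μ₀ = 0.12195·0.8 + 0.87805·0.42 = 0.466. Posterior variance = 1/(6.17284+44.4444) = 0.0197561, so SD = 0.141.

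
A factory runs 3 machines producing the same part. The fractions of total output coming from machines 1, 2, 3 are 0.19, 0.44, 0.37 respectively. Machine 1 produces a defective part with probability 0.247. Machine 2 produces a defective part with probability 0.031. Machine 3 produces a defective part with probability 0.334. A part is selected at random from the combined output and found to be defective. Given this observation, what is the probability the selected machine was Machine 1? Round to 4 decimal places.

Posterior probability ≈ 0.2548

P(defective|M1) = 0.247; P(defective|M2) = 0.031; P(defective|M3) = 0.334.
Prior × likelihood for each source: 0.19·0.247=0.04693, 0.44·0.031=0.01364, 0.37·0.334=0.1236. Summing gives P(defective) = 0.18415.
P(Machine 1 | defective) = 0.04693 / 0.18415 = 0.2548.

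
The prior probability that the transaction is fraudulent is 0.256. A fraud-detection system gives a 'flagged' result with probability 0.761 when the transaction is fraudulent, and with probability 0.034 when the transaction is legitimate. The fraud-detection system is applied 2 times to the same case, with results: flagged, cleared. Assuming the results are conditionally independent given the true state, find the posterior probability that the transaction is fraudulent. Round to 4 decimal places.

With H the event that the transaction is fraudulent, the joint likelihood of the observed sequence is P(data|H) = 0.761·0.239 = 0.18188 and P(data|¬H) = 0.034·0.966 = 0.032844.
Bayes: P(H|data) = 0.256·0.18188 / (0.256·0.18188 + 0.744·0.032844) = 0.046561/0.070997 = 0.6558.

Posterior P(H) ≈ 0.6558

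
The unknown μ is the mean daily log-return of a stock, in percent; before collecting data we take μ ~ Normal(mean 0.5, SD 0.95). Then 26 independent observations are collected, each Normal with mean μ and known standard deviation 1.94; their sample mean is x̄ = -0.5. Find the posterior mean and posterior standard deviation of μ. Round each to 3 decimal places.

Posterior mean ≈ -0.362; posterior SD ≈ 0.353

With known σ, the Normal prior is conjugate. Weight on the data is w = (n/σ²)/(n/σ² + 1/τ₀²) = 6.90828/(6.90828+1.10803) = 0.86178.
Posterior mean = w·x̄ + (1−w)·μ₀ = 0.86178·-0.5 + 0.13822·0.5 = -0.362. Posterior variance = 1/(6.90828+1.10803) = 0.124746, so SD = 0.353.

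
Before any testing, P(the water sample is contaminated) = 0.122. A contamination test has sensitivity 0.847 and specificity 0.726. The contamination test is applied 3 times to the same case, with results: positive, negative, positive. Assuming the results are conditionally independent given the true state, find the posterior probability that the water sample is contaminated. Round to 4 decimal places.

Let H be the event that the water sample is contaminated; start with P(H) = 0.122. P('positive'|H) = 0.847, P('positive'|¬H) = 0.274.
Update on result 1 ('positive'): P(H) ← 0.847·0.1220 / (0.847·0.1220 + 0.274·0.8780) = 0.10333/0.34391 = 0.3005.
Update on result 2 ('negative'): P(H) ← 0.153·0.3005 / (0.153·0.3005 + 0.726·0.6995) = 0.045972/0.55383 = 0.0830.
Update on result 3 ('positive'): P(H) ← 0.847·0.0830 / (0.847·0.0830 + 0.274·0.9170) = 0.070308/0.32156 = 0.2186.

Posterior P(H) ≈ 0.2186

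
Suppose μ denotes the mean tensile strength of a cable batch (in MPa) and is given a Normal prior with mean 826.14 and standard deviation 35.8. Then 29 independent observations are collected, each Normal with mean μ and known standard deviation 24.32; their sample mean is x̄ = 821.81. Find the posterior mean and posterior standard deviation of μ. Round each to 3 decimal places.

Posterior mean ≈ 821.878; posterior SD ≈ 4.481

Prior precision 1/τ₀² = 1/35.8² = 0.00078025; data precision n/σ² = 29/24.32² = 0.0490310.
Posterior precision = 0.00078025 + 0.0490310 = 0.0498113, giving posterior SD = 1/√0.0498113 = 4.481.
Posterior mean = (0.00078025·826.14 + 0.0490310·821.81) / 0.0498113 = 821.878.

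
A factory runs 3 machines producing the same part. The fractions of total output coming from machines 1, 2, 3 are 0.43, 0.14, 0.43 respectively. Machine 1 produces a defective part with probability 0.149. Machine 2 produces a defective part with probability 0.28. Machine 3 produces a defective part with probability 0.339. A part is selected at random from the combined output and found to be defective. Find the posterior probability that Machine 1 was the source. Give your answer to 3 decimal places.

Posterior probability ≈ 0.257

P(defective|M1) = 0.149; P(defective|M2) = 0.28; P(defective|M3) = 0.339.
Prior × likelihood for each source: 0.43·0.149=0.06407, 0.14·0.28=0.03920, 0.43·0.339=0.1458. Summing gives P(defective) = 0.24904.
P(Machine 1 | defective) = 0.06407 / 0.24904 = 0.257.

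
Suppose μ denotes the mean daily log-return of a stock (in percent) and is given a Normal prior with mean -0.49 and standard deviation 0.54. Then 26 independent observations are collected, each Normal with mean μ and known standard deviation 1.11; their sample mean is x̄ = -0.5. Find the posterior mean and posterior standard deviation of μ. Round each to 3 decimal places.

With known σ, the Normal prior is conjugate. Weight on the data is w = (n/σ²)/(n/σ² + 1/τ₀²) = 21.1022/(21.1022+3.42936) = 0.86021.
Posterior mean = w·x̄ + (1−w)·μ₀ = 0.86021·-0.5 + 0.13979·-0.49 = -0.499. Posterior variance = 1/(21.1022+3.42936) = 0.0407639, so SD = 0.202.

Posterior mean ≈ -0.499; posterior SD ≈ 0.202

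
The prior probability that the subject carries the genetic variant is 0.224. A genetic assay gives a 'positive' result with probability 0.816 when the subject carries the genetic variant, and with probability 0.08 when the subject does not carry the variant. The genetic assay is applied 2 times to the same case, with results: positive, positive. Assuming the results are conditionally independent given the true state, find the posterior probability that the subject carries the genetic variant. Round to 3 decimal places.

Posterior P(H) ≈ 0.968

Let H be the event that the subject carries the genetic variant; start with P(H) = 0.224. P('positive'|H) = 0.816, P('positive'|¬H) = 0.08.
Update on result 1 ('positive'): P(H) ← 0.816·0.2240 / (0.816·0.2240 + 0.08·0.7760) = 0.18278/0.24486 = 0.7465.
Update on result 2 ('positive'): P(H) ← 0.816·0.7465 / (0.816·0.7465 + 0.08·0.2535) = 0.60912/0.62940 = 0.9678.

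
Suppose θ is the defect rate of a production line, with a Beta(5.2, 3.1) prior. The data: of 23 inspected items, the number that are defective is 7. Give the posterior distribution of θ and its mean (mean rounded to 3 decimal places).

Posterior: Beta(12.2, 19.1); mean ≈ 0.390

The binomial likelihood is conjugate to the Beta prior: with 7 successes and 16 failures, the posterior is Beta(5.2+7, 3.1+16) = Beta(12.2, 19.1).
Posterior mean = α/(α+β) = 12.2/31.3 = 0.390.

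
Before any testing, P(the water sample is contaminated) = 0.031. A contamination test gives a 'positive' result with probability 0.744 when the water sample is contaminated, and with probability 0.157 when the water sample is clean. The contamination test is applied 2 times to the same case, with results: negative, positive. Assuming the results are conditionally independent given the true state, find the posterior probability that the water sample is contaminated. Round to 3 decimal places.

Let H be the event that the water sample is contaminated; start with P(H) = 0.031. P('positive'|H) = 0.744, P('positive'|¬H) = 0.157.
Update on result 1 ('negative'): P(H) ← 0.256·0.0310 / (0.256·0.0310 + 0.843·0.9690) = 0.0079360/0.82480 = 0.0096.
Update on result 2 ('positive'): P(H) ← 0.744·0.0096 / (0.744·0.0096 + 0.157·0.9904) = 0.0071585/0.16265 = 0.0440.

Posterior P(H) ≈ 0.044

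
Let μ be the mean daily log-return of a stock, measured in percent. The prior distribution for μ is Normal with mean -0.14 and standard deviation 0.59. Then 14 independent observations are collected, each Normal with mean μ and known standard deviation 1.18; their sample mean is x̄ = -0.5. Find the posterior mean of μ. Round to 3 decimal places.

Prior precision 1/τ₀² = 1/0.59² = 2.87274; data precision n/σ² = 14/1.18² = 10.0546.
Posterior precision = 2.87274 + 10.0546 = 12.9273.
Posterior mean = (2.87274·-0.14 + 10.0546·-0.5) / 12.9273 = -0.420.

Posterior mean ≈ -0.420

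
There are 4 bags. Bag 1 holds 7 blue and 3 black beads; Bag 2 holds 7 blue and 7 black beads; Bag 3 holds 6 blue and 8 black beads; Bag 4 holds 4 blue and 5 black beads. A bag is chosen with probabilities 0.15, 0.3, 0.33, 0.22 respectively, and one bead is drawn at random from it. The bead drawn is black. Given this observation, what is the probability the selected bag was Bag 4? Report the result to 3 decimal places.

P(black|Bag 1) = 0.3; P(black|Bag 2) = 0.5; P(black|Bag 3) = 0.5714; P(black|Bag 4) = 0.5556.
Prior × likelihood for each source: 0.15·0.3=0.04500, 0.3·0.5=0.1500, 0.33·0.5714=0.1886, 0.22·0.5556=0.1222. Summing gives P(black) = 0.50579.
P(Bag 4 | black) = 0.1222 / 0.50579 = 0.242.

Posterior probability ≈ 0.242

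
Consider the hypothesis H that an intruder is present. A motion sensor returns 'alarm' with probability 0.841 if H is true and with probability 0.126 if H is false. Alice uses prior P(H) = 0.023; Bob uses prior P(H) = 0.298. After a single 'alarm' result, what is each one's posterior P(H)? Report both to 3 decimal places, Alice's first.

The likelihood ratio for an 'alarm' result is 0.841/0.126 = 6.6746.
Alice: prior odds 0.023/0.977 = 0.023541; posterior odds 0.15713; posterior probability 0.136.
Bob: prior odds 0.298/0.702 = 0.42450; posterior odds 2.8334; posterior probability 0.739.

Alice: 0.136; Bob: 0.739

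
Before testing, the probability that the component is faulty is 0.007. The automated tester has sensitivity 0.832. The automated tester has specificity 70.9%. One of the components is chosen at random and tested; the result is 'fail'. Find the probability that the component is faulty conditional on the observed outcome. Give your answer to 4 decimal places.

Write H for 'the component is faulty'. Prior odds H:¬H = 0.007/0.993 = 0.0070493. For the 'fail' outcome, the likelihood ratio is 0.832/0.291 = 2.8591.
Posterior odds = 0.0070493 × 2.8591 = 0.020155, so P(H|E) = 0.020155/(1+0.020155) = 0.0198.

P(H | E) ≈ 0.0198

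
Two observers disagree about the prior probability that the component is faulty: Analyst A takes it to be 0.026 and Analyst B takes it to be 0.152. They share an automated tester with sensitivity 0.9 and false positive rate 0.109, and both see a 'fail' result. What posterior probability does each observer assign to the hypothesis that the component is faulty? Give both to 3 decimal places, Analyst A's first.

The likelihood ratio for a 'fail' result is 0.9/0.109 = 8.2569.
Analyst A: prior odds 0.026/0.974 = 0.026694; posterior odds 0.22041; posterior probability 0.181.
Analyst B: prior odds 0.152/0.848 = 0.17925; posterior odds 1.4800; posterior probability 0.597.

Analyst A: 0.181; Analyst B: 0.597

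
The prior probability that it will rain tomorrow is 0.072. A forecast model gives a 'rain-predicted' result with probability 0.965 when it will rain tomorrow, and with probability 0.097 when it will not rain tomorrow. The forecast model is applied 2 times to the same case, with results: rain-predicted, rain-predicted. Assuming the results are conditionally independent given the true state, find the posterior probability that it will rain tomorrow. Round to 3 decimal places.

With H the event that it will rain tomorrow, the joint likelihood of the observed sequence is P(data|H) = 0.965·0.965 = 0.93122 and P(data|¬H) = 0.097·0.097 = 0.0094090.
Bayes: P(H|data) = 0.072·0.93122 / (0.072·0.93122 + 0.928·0.0094090) = 0.067048/0.075780 = 0.8848.

Posterior P(H) ≈ 0.885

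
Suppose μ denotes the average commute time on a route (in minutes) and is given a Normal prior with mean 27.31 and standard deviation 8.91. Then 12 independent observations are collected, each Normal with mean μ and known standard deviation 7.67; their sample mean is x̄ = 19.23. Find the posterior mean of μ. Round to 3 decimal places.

Prior precision 1/τ₀² = 1/8.91² = 0.0125963; data precision n/σ² = 12/7.67² = 0.203981.
Posterior precision = 0.0125963 + 0.203981 = 0.216578.
Posterior mean = (0.0125963·27.31 + 0.203981·19.23) / 0.216578 = 19.700.

Posterior mean ≈ 19.700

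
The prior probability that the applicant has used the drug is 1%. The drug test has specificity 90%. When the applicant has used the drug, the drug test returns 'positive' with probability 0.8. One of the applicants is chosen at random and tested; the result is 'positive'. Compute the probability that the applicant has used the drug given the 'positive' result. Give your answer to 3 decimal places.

P(H | E) ≈ 0.075

Let H be the event that the applicant has used the drug. P(H) = 0.01, so P(¬H) = 0.99. With E the 'positive' result, P(E|H) = 0.8 and P(E|¬H) = 0.1.
P(E) = 0.8·0.01 + 0.1·0.99 = 0.0080000 + 0.099000 = 0.10700.
By Bayes' theorem, P(H|E) = 0.0080000 / 0.10700 = 0.075.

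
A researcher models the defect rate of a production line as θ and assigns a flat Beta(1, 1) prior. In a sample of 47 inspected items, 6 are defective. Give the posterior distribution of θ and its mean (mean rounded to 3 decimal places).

Observing 6 successes and 41 failures updates Beta(1, 1) by adding the success and failure counts to the two shape parameters: α = 1+6 = 7, β = 1+41 = 42.
E[θ | data] = 7/(7+42) = 0.143.

Posterior: Beta(7, 42); mean ≈ 0.143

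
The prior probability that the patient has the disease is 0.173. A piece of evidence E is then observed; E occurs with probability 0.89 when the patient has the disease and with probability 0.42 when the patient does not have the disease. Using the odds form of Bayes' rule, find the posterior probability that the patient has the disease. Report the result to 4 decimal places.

Prior odds = 0.173/(1−0.173) = 0.20919.
Likelihood ratio for E = 0.89/0.42 = 2.1190.
Posterior odds = prior odds × LR = 0.44328.
Posterior probability = odds/(1+odds) = 0.44328/1.4433 = 0.3071.

Posterior probability ≈ 0.3071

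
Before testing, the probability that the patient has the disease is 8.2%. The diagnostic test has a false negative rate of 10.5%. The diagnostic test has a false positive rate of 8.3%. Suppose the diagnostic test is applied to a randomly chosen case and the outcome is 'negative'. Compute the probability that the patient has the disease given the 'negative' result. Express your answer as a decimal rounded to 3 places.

Write H for 'the patient has the disease'. Prior odds H:¬H = 0.082/0.918 = 0.089325. For the 'negative' outcome, the likelihood ratio is 0.105/0.917 = 0.11450.
Posterior odds = 0.089325 × 0.11450 = 0.010228, so P(H|E) = 0.010228/(1+0.010228) = 0.010.

P(H | E) ≈ 0.010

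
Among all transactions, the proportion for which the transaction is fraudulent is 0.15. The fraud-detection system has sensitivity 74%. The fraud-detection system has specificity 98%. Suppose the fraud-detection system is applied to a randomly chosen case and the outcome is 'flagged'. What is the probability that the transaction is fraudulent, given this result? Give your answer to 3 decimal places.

P(H | E) ≈ 0.867

Let H be the event that the transaction is fraudulent. P(H) = 0.15, so P(¬H) = 0.85. With E the 'flagged' result, P(E|H) = 0.74 and P(E|¬H) = 0.02.
P(E) = 0.74·0.15 + 0.02·0.85 = 0.11100 + 0.017000 = 0.12800.
By Bayes' theorem, P(H|E) = 0.11100 / 0.12800 = 0.867.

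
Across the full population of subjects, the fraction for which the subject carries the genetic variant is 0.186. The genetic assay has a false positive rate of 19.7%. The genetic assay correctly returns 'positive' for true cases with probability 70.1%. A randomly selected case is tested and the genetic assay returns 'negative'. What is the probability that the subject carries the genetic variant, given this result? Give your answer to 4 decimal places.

P(H | E) ≈ 0.0784

Let H be the event that the subject carries the genetic variant. P(H) = 0.186, so P(¬H) = 0.814. With E the 'negative' result, P(E|H) = 0.299 and P(E|¬H) = 0.803.
P(E) = 0.299·0.186 + 0.803·0.814 = 0.055614 + 0.65364 = 0.70926.
By Bayes' theorem, P(H|E) = 0.055614 / 0.70926 = 0.0784.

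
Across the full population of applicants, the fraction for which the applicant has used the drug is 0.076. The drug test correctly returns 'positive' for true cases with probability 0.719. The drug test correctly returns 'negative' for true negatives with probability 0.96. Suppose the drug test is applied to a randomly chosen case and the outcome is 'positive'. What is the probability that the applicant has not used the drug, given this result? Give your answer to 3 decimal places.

Write H for 'the applicant has used the drug'. Prior odds H:¬H = 0.076/0.924 = 0.082251. For the 'positive' outcome, the likelihood ratio is 0.719/0.04 = 17.975.
Posterior odds = 0.082251 × 17.975 = 1.4785, so P(H|E) = 1.4785/(1+1.4785) = 0.597. Then P(¬H|E) = 1 − 0.597 = 0.403.

P(¬H | E) ≈ 0.403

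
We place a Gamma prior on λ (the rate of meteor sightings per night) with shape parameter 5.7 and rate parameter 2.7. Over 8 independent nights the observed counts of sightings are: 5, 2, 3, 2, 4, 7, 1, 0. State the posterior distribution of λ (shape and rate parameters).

Posterior: Gamma(shape=29.7, rate=10.7)

Total count ∑xᵢ = 24 over n = 8 nights.
Gamma is conjugate to the Poisson likelihood: posterior is Gamma(shape = 5.7+24 = 29.7, rate = 2.7+8 = 10.7).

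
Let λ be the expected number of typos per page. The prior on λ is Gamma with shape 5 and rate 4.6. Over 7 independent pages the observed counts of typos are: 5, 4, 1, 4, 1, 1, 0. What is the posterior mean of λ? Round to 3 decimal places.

The Poisson likelihood adds the total count to the shape and the number of exposure periods to the rate. Here ∑xᵢ = 16 and n = 7, so shape 5→21 and rate 4.6→11.6.
E[λ | data] = 21/11.6 = 1.810.

Posterior mean ≈ 1.810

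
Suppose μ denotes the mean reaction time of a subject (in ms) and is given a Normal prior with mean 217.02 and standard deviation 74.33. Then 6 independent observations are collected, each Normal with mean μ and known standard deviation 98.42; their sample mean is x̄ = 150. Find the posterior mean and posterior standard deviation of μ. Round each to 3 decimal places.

Prior precision 1/τ₀² = 1/74.33² = 0.00018100; data precision n/σ² = 6/98.42² = 0.00061942.
Posterior precision = 0.00018100 + 0.00061942 = 0.00080042, giving posterior SD = 1/√0.00080042 = 35.346.
Posterior mean = (0.00018100·217.02 + 0.00061942·150) / 0.00080042 = 165.155.

Posterior mean ≈ 165.155; posterior SD ≈ 35.346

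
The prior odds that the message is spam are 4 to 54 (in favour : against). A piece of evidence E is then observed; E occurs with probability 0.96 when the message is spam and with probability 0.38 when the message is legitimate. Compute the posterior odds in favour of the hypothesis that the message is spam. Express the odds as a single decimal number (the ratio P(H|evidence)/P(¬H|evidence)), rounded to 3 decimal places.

Posterior odds ≈ 0.187

Prior odds = 4/54 = 0.074074.
Likelihood ratio for E = 0.96/0.38 = 2.5263.
Posterior odds = prior odds × LR = 0.18713.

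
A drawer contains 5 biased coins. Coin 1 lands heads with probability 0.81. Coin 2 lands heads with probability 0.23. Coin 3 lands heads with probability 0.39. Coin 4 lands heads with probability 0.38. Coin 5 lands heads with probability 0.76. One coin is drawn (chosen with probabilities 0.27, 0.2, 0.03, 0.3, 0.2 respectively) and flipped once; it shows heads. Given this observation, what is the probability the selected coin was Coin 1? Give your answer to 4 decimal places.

Tabulate prior·likelihood by source: [1] prior 0.27, lik 0.81, product 0.2187; [2] prior 0.2, lik 0.23, product 0.04600; [3] prior 0.03, lik 0.39, product 0.01170; [4] prior 0.3, lik 0.38, product 0.1140; [5] prior 0.2, lik 0.76, product 0.1520.
Normalizing constant = 0.54240; the posterior for Coin 1 is its product over the sum, 0.2187/0.54240 = 0.4032.

Posterior probability ≈ 0.4032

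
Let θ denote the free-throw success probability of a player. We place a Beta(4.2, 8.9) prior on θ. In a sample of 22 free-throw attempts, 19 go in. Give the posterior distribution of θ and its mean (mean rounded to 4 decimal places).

Observing 19 successes and 3 failures updates Beta(4.2, 8.9) by adding the success and failure counts to the two shape parameters: α = 4.2+19 = 23.2, β = 8.9+3 = 11.9.
Posterior mean = α/(α+β) = 23.2/35.1 = 0.6610.

Posterior: Beta(23.2, 11.9); mean ≈ 0.6610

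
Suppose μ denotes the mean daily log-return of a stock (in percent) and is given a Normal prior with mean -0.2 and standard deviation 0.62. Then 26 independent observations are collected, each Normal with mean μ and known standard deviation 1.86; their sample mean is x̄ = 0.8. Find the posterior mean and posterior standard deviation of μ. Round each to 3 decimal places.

Prior precision 1/τ₀² = 1/0.62² = 2.60146; data precision n/σ² = 26/1.86² = 7.51532.
Posterior precision = 2.60146 + 7.51532 = 10.1168, giving posterior SD = 1/√10.1168 = 0.314.
Posterior mean = (2.60146·-0.2 + 7.51532·0.8) / 10.1168 = 0.543.

Posterior mean ≈ 0.543; posterior SD ≈ 0.314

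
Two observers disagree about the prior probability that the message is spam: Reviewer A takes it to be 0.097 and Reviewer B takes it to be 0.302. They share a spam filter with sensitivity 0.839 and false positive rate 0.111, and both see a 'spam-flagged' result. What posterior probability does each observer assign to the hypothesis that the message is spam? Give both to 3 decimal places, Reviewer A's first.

The likelihood ratio for a 'spam-flagged' result is 0.839/0.111 = 7.5586.
Reviewer A: prior odds 0.097/0.903 = 0.10742; posterior odds 0.81194; posterior probability 0.448.
Reviewer B: prior odds 0.302/0.698 = 0.43266; posterior odds 3.2703; posterior probability 0.766.

Reviewer A: 0.448; Reviewer B: 0.766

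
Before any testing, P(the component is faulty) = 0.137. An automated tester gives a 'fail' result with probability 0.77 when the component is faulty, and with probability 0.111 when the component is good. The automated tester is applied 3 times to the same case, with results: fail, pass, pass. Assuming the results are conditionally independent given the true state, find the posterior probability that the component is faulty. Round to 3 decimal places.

Posterior P(H) ≈ 0.069

Let H be the event that the component is faulty; start with P(H) = 0.137. P('fail'|H) = 0.77, P('fail'|¬H) = 0.111.
Update on result 1 ('fail'): P(H) ← 0.77·0.1370 / (0.77·0.1370 + 0.111·0.8630) = 0.10549/0.20128 = 0.5241.
Update on result 2 ('pass'): P(H) ← 0.23·0.5241 / (0.23·0.5241 + 0.889·0.4759) = 0.12054/0.54363 = 0.2217.
Update on result 3 ('pass'): P(H) ← 0.23·0.2217 / (0.23·0.2217 + 0.889·0.7783) = 0.050999/0.74288 = 0.0687.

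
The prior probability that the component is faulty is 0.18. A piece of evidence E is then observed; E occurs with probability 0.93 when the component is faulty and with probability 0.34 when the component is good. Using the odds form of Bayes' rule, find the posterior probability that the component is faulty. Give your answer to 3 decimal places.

Posterior probability ≈ 0.375

Prior odds = 0.18/(1−0.18) = 0.21951. In log-odds, ln(0.21951) = -1.5163.
Add log likelihood ratio: ln(2.7353) = 1.0062.
Posterior log-odds = -0.51011, so posterior odds = exp(-0.51011) = 0.60043. Converting, P(H|E) = 0.60043/1.6004 = 0.375.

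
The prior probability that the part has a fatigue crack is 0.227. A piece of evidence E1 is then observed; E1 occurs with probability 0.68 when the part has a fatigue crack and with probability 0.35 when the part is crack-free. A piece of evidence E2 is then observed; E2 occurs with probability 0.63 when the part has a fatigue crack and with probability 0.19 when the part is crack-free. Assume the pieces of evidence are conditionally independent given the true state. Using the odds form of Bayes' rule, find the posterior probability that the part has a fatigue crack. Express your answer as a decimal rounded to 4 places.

Posterior probability ≈ 0.6542

Prior odds = 0.227/(1−0.227) = 0.29366. In log-odds, ln(0.29366) = -1.2253.
Add log likelihood ratios: ln(1.9429) + ln(3.3158) = 1.8629.
Posterior log-odds = 0.63753, so posterior odds = exp(0.63753) = 1.8918. Converting, P(H|E) = 1.8918/2.8918 = 0.6542.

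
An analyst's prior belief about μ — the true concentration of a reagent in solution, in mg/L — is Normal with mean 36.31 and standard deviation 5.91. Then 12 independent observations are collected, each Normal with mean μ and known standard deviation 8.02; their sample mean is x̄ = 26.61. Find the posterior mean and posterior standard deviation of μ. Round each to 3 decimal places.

Posterior mean ≈ 27.901; posterior SD ≈ 2.156

Prior precision 1/τ₀² = 1/5.91² = 0.0286302; data precision n/σ² = 12/8.02² = 0.186566.
Posterior precision = 0.0286302 + 0.186566 = 0.215196, giving posterior SD = 1/√0.215196 = 2.156.
Posterior mean = (0.0286302·36.31 + 0.186566·26.61) / 0.215196 = 27.901.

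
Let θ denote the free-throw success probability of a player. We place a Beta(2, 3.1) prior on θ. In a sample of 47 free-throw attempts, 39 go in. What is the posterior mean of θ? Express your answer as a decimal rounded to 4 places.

The binomial likelihood is conjugate to the Beta prior: with 39 successes and 8 failures, the posterior is Beta(2+39, 3.1+8) = Beta(41, 11.1).
Posterior mean = α/(α+β) = 41/52.1 = 0.7869.

Posterior mean ≈ 0.7869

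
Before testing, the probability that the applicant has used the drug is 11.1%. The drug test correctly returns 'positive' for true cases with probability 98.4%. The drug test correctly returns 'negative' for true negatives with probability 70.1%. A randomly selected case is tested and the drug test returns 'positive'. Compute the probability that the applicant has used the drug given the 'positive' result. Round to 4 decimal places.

P(H | E) ≈ 0.2912

Write H for 'the applicant has used the drug'. Prior odds H:¬H = 0.111/0.889 = 0.12486. For the 'positive' outcome, the likelihood ratio is 0.984/0.299 = 3.2910.
Posterior odds = 0.12486 × 3.2910 = 0.41091, so P(H|E) = 0.41091/(1+0.41091) = 0.2912.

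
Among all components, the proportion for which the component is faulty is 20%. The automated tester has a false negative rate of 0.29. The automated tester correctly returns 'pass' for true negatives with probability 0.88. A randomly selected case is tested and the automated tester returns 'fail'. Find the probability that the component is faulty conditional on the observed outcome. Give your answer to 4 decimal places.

Write H for 'the component is faulty'. Prior odds H:¬H = 0.2/0.8 = 0.25000. For the 'fail' outcome, the likelihood ratio is 0.71/0.12 = 5.9167.
Posterior odds = 0.25000 × 5.9167 = 1.4792, so P(H|E) = 1.4792/(1+1.4792) = 0.5966.

P(H | E) ≈ 0.5966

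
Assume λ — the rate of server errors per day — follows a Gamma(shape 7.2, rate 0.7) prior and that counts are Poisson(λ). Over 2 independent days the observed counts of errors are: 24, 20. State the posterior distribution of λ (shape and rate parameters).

Posterior: Gamma(shape=51.2, rate=2.7)

The Poisson likelihood adds the total count to the shape and the number of exposure periods to the rate. Here ∑xᵢ = 44 and n = 2, so shape 7.2→51.2 and rate 0.7→2.7.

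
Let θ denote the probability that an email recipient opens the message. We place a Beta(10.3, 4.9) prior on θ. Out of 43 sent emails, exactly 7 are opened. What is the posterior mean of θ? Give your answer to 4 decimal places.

The binomial likelihood is conjugate to the Beta prior: with 7 successes and 36 failures, the posterior is Beta(10.3+7, 4.9+36) = Beta(17.3, 40.9).
E[θ | data] = 17.3/(17.3+40.9) = 0.2973.

Posterior mean ≈ 0.2973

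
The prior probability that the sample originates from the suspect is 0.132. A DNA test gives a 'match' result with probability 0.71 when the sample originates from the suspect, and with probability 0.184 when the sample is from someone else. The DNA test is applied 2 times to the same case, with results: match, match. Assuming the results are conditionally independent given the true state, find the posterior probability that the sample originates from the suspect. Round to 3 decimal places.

Posterior P(H) ≈ 0.694

Let H be the event that the sample originates from the suspect; start with P(H) = 0.132. P('match'|H) = 0.71, P('match'|¬H) = 0.184.
Update on result 1 ('match'): P(H) ← 0.71·0.1320 / (0.71·0.1320 + 0.184·0.8680) = 0.093720/0.25343 = 0.3698.
Update on result 2 ('match'): P(H) ← 0.71·0.3698 / (0.71·0.3698 + 0.184·0.6302) = 0.26256/0.37852 = 0.6937.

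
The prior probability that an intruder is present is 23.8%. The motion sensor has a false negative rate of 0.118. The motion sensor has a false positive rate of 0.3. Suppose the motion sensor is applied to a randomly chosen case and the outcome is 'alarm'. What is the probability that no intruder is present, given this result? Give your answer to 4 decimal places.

Let H be the event that an intruder is present. P(H) = 0.238, so P(¬H) = 0.762. With E the 'alarm' result, P(E|H) = 0.882 and P(E|¬H) = 0.3.
P(E) = 0.882·0.238 + 0.3·0.762 = 0.20992 + 0.22860 = 0.43852.
By Bayes' theorem, P(H|E) = 0.20992 / 0.43852 = 0.4787. Hence P(¬H|E) = 1 − 0.4787 = 0.5213.

P(¬H | E) ≈ 0.5213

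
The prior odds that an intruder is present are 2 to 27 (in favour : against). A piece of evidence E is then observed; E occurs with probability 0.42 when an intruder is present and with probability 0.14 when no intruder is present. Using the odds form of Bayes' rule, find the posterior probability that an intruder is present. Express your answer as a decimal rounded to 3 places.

Posterior probability ≈ 0.182

Prior odds = 2/27 = 0.074074. In log-odds, ln(0.074074) = -2.6027.
Add log likelihood ratio: ln(3.0000) = 1.0986.
Posterior log-odds = -1.5041, so posterior odds = exp(-1.5041) = 0.22222. Converting, P(H|E) = 0.22222/1.2222 = 0.182.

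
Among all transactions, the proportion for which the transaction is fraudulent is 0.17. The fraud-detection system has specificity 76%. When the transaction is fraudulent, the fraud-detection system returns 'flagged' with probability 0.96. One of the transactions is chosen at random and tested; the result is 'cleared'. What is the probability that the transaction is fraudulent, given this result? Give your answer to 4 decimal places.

Let H be the event that the transaction is fraudulent. P(H) = 0.17, so P(¬H) = 0.83. With E the 'cleared' result, P(E|H) = 0.04 and P(E|¬H) = 0.76.
P(E) = 0.04·0.17 + 0.76·0.83 = 0.0068000 + 0.63080 = 0.63760.
By Bayes' theorem, P(H|E) = 0.0068000 / 0.63760 = 0.0107.

P(H | E) ≈ 0.0107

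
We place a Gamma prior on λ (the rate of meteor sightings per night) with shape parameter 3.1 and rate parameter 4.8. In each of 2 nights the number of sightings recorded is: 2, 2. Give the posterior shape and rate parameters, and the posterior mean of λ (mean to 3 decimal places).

Posterior: Gamma(shape=7.1, rate=6.8); mean ≈ 1.044

Total count ∑xᵢ = 4 over n = 2 nights.
Gamma is conjugate to the Poisson likelihood: posterior is Gamma(shape = 3.1+4 = 7.1, rate = 4.8+2 = 6.8).
Posterior mean = shape/rate = 7.1/6.8 = 1.044.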